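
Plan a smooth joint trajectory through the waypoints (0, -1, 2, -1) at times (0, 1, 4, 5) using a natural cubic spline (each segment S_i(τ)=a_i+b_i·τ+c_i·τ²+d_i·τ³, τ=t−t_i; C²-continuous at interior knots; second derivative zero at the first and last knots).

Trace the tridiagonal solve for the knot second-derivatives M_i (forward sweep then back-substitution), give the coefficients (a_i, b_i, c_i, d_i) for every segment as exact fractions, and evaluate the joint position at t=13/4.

  seg 0: a=0 b=-83/55 c=0 d=28/55
  seg 1: a=-1 b=1/55 c=84/55 d=-2/5
  seg 2: a=2 b=-89/55 c=-114/55 d=38/55
S(13/4) = 3901/1760

Δ: Δ0=-1, Δ1=1, Δ2=-3
row 1: diag=8, rhs=12; c'=3/8, d'=3/2
row 2: denom=8−3·3/8=55/8; d'=(-24−3·3/2)/(55/8)=-228/55
back: M2=-228/55
back: M1=3/2−3/8·-228/55=168/55
M: M0=0, M1=168/55, M2=-228/55, M3=0
seg 0: a=0, c=M0/2=0, d=(M1−M0)/(6·1)=28/55, b=Δ0−h0·(2M0+M1)/6=-83/55
seg 1: a=-1, c=M1/2=84/55, d=(M2−M1)/(6·3)=-2/5, b=Δ1−h1·(2M1+M2)/6=1/55
seg 2: a=2, c=M2/2=-114/55, d=(M3−M2)/(6·1)=38/55, b=Δ2−h2·(2M2+M3)/6=-89/55
t_q=13/4 → seg 1, τ=9/4; S=-1+1/55·τ+84/55·τ²+-2/5·τ³=3901/1760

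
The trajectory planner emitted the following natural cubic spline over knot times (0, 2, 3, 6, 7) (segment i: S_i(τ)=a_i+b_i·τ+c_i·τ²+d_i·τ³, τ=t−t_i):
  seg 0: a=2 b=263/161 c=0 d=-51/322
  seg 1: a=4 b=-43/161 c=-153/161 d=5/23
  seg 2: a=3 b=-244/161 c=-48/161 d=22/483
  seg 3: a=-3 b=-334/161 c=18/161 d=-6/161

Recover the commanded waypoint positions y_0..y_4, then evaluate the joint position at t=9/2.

y_0 = S_0(0) = a_0 = 2
y_1 = S_1(0) = a_1 = 4
y_2 = S_2(0) = a_2 = 3
y_3 = S_3(0) = a_3 = -3
y_4 = S_3(1) = -5
t_q=9/2 is in segment 2 (τ=3/2); S_2(τ)=135/644

y_0=2 y_1=4 y_2=3 y_3=-3 y_4=-5
S(9/2) = 135/644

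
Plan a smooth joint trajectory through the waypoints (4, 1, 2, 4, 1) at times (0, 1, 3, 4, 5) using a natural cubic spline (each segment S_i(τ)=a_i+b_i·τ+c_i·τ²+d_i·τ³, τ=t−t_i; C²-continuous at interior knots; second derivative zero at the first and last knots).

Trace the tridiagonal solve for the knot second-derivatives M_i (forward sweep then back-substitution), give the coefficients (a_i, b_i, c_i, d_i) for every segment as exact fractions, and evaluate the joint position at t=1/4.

  seg 0: a=4 b=-849/244 c=0 d=117/244
  seg 1: a=1 b=-249/122 c=351/244 d=-41/488
  seg 2: a=2 b=165/61 c=57/61 d=-100/61
  seg 3: a=4 b=-21/61 c=-243/61 d=81/61
S(1/4) = 48997/15616

Δ: Δ0=-3, Δ1=1/2, Δ2=2, Δ3=-3
row 1: diag=6, rhs=21; c'=1/3, d'=7/2
row 2: denom=6−2·1/3=16/3; d'=(9−2·7/2)/(16/3)=3/8
row 3: denom=4−1·3/16=61/16; d'=(-30−1·3/8)/(61/16)=-486/61
back: M3=-486/61
back: M2=3/8−3/16·-486/61=114/61
back: M1=7/2−1/3·114/61=351/122
M: M0=0, M1=351/122, M2=114/61, M3=-486/61, M4=0
seg 0: a=4, c=M0/2=0, d=(M1−M0)/(6·1)=117/244, b=Δ0−h0·(2M0+M1)/6=-849/244
seg 1: a=1, c=M1/2=351/244, d=(M2−M1)/(6·2)=-41/488, b=Δ1−h1·(2M1+M2)/6=-249/122
seg 2: a=2, c=M2/2=57/61, d=(M3−M2)/(6·1)=-100/61, b=Δ2−h2·(2M2+M3)/6=165/61
seg 3: a=4, c=M3/2=-243/61, d=(M4−M3)/(6·1)=81/61, b=Δ3−h3·(2M3+M4)/6=-21/61
t_q=1/4 → seg 0, τ=1/4; S=4+-849/244·τ+0·τ²+117/244·τ³=48997/15616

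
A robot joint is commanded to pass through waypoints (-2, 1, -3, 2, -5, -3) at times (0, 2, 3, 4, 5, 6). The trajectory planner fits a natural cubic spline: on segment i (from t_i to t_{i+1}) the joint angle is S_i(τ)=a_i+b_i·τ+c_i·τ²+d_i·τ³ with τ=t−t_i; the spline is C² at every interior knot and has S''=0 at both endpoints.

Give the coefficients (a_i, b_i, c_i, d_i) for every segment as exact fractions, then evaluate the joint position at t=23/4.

Δ: Δ0=3/2, Δ1=-4, Δ2=5, Δ3=-7, Δ4=2
row 1: diag=6, rhs=-33; c'=1/6, d'=-11/2
row 2: denom=4−1·1/6=23/6; d'=(54−1·-11/2)/(23/6)=357/23
row 3: denom=4−1·6/23=86/23; d'=(-72−1·357/23)/(86/23)=-2013/86
row 4: denom=4−1·23/86=321/86; d'=(54−1·-2013/86)/(321/86)=2219/107
back: M4=2219/107
back: M3=-2013/86−23/86·2219/107=-3098/107
back: M2=357/23−6/23·-3098/107=2469/107
back: M1=-11/2−1/6·2469/107=-1000/107
M: M0=0, M1=-1000/107, M2=2469/107, M3=-3098/107, M4=2219/107, M5=0
seg 0: a=-2, c=M0/2=0, d=(M1−M0)/(6·2)=-250/321, b=Δ0−h0·(2M0+M1)/6=2963/642
seg 1: a=1, c=M1/2=-500/107, d=(M2−M1)/(6·1)=3469/642, b=Δ1−h1·(2M1+M2)/6=-3037/642
seg 2: a=-3, c=M2/2=2469/214, d=(M3−M2)/(6·1)=-5567/642, b=Δ2−h2·(2M2+M3)/6=685/321
seg 3: a=2, c=M3/2=-1549/107, d=(M4−M3)/(6·1)=5317/642, b=Δ3−h3·(2M3+M4)/6=-517/642
seg 4: a=-5, c=M4/2=2219/214, d=(M5−M4)/(6·1)=-2219/642, b=Δ4−h4·(2M4+M5)/6=-1577/321
t_q=23/4 → seg 4, τ=3/4; S=-5+-1577/321·τ+2219/214·τ²+-2219/642·τ³=-59031/13696

  seg 0: a=-2 b=2963/642 c=0 d=-250/321
  seg 1: a=1 b=-3037/642 c=-500/107 d=3469/642
  seg 2: a=-3 b=685/321 c=2469/214 d=-5567/642
  seg 3: a=2 b=-517/642 c=-1549/107 d=5317/642
  seg 4: a=-5 b=-1577/321 c=2219/214 d=-2219/642
S(23/4) = -59031/13696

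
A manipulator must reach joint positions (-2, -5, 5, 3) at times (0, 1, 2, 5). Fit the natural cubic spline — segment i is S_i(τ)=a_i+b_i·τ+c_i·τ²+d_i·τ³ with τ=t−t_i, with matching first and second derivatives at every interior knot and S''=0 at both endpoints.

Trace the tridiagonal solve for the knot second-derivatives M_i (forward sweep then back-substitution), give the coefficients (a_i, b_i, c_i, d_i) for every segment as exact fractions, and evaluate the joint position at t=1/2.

Δ: Δ0=-3, Δ1=10, Δ2=-2/3
row 1: diag=4, rhs=78; c'=1/4, d'=39/2
row 2: denom=8−1·1/4=31/4; d'=(-64−1·39/2)/(31/4)=-334/31
back: M2=-334/31
back: M1=39/2−1/4·-334/31=688/31
M: M0=0, M1=688/31, M2=-334/31, M3=0
seg 0: a=-2, c=M0/2=0, d=(M1−M0)/(6·1)=344/93, b=Δ0−h0·(2M0+M1)/6=-623/93
seg 1: a=-5, c=M1/2=344/31, d=(M2−M1)/(6·1)=-511/93, b=Δ1−h1·(2M1+M2)/6=409/93
seg 2: a=5, c=M2/2=-167/31, d=(M3−M2)/(6·3)=167/279, b=Δ2−h2·(2M2+M3)/6=940/93
t_q=1/2 → seg 0, τ=1/2; S=-2+-623/93·τ+0·τ²+344/93·τ³=-303/62

  seg 0: a=-2 b=-623/93 c=0 d=344/93
  seg 1: a=-5 b=409/93 c=344/31 d=-511/93
  seg 2: a=5 b=940/93 c=-167/31 d=167/279
S(1/2) = -303/62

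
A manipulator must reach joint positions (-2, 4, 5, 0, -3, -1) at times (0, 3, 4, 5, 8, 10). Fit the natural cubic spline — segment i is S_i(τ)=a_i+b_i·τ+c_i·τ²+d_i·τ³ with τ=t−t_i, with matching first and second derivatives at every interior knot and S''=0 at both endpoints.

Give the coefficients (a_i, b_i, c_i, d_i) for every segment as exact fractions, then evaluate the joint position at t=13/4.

Δ: Δ0=2, Δ1=1, Δ2=-5, Δ3=-1, Δ4=1
row 1: diag=8, rhs=-6; c'=1/8, d'=-3/4
row 2: denom=4−1·1/8=31/8; d'=(-36−1·-3/4)/(31/8)=-282/31
row 3: denom=8−1·8/31=240/31; d'=(24−1·-282/31)/(240/31)=171/40
row 4: denom=10−3·31/80=707/80; d'=(12−3·171/40)/(707/80)=-66/707
back: M4=-66/707
back: M3=171/40−31/80·-66/707=3048/707
back: M2=-282/31−8/31·3048/707=-7218/707
back: M1=-3/4−1/8·-7218/707=372/707
M: M0=0, M1=372/707, M2=-7218/707, M3=3048/707, M4=-66/707, M5=0
seg 0: a=-2, c=M0/2=0, d=(M1−M0)/(6·3)=62/2121, b=Δ0−h0·(2M0+M1)/6=1228/707
seg 1: a=4, c=M1/2=186/707, d=(M2−M1)/(6·1)=-1265/707, b=Δ1−h1·(2M1+M2)/6=1786/707
seg 2: a=5, c=M2/2=-3609/707, d=(M3−M2)/(6·1)=1711/707, b=Δ2−h2·(2M2+M3)/6=-1637/707
seg 3: a=0, c=M3/2=1524/707, d=(M4−M3)/(6·3)=-173/707, b=Δ3−h3·(2M3+M4)/6=-3722/707
seg 4: a=-3, c=M4/2=-33/707, d=(M5−M4)/(6·2)=11/1414, b=Δ4−h4·(2M4+M5)/6=751/707
t_q=13/4 → seg 1, τ=1/4; S=4+1786/707·τ+186/707·τ²+-1265/707·τ³=209047/45248

  seg 0: a=-2 b=1228/707 c=0 d=62/2121
  seg 1: a=4 b=1786/707 c=186/707 d=-1265/707
  seg 2: a=5 b=-1637/707 c=-3609/707 d=1711/707
  seg 3: a=0 b=-3722/707 c=1524/707 d=-173/707
  seg 4: a=-3 b=751/707 c=-33/707 d=11/1414
S(13/4) = 209047/45248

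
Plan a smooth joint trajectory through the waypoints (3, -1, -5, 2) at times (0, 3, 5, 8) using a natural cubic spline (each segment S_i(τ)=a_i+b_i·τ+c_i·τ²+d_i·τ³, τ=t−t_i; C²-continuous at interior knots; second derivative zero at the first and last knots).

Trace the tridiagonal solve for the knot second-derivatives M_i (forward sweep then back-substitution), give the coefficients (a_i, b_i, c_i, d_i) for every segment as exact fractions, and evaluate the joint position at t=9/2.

  seg 0: a=3 b=-41/48 c=0 d=-23/432
  seg 1: a=-1 b=-55/24 c=-23/48 d=5/16
  seg 2: a=-5 b=-11/24 c=67/48 d=-67/432
S(9/2) = -571/128

Δ: Δ0=-4/3, Δ1=-2, Δ2=7/3
row 1: diag=10, rhs=-4; c'=1/5, d'=-2/5
row 2: denom=10−2·1/5=48/5; d'=(26−2·-2/5)/(48/5)=67/24
back: M2=67/24
back: M1=-2/5−1/5·67/24=-23/24
M: M0=0, M1=-23/24, M2=67/24, M3=0
seg 0: a=3, c=M0/2=0, d=(M1−M0)/(6·3)=-23/432, b=Δ0−h0·(2M0+M1)/6=-41/48
seg 1: a=-1, c=M1/2=-23/48, d=(M2−M1)/(6·2)=5/16, b=Δ1−h1·(2M1+M2)/6=-55/24
seg 2: a=-5, c=M2/2=67/48, d=(M3−M2)/(6·3)=-67/432, b=Δ2−h2·(2M2+M3)/6=-11/24
t_q=9/2 → seg 1, τ=3/2; S=-1+-55/24·τ+-23/48·τ²+5/16·τ³=-571/128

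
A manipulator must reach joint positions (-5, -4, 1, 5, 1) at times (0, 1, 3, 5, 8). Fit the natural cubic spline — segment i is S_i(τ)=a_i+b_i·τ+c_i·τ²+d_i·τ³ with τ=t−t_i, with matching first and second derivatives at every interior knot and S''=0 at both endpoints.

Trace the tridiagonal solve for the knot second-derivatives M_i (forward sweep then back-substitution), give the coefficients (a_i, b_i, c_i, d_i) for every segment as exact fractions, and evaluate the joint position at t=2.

  seg 0: a=-5 b=229/312 c=0 d=83/312
  seg 1: a=-4 b=239/156 c=83/104 d=-49/312
  seg 2: a=1 b=443/156 c=-15/104 d=-43/312
  seg 3: a=5 b=95/156 c=-101/104 d=101/936
S(2) = -95/52

Δ: Δ0=1, Δ1=5/2, Δ2=2, Δ3=-4/3
row 1: diag=6, rhs=9; c'=1/3, d'=3/2
row 2: denom=8−2·1/3=22/3; d'=(-3−2·3/2)/(22/3)=-9/11
row 3: denom=10−2·3/11=104/11; d'=(-20−2·-9/11)/(104/11)=-101/52
back: M3=-101/52
back: M2=-9/11−3/11·-101/52=-15/52
back: M1=3/2−1/3·-15/52=83/52
M: M0=0, M1=83/52, M2=-15/52, M3=-101/52, M4=0
seg 0: a=-5, c=M0/2=0, d=(M1−M0)/(6·1)=83/312, b=Δ0−h0·(2M0+M1)/6=229/312
seg 1: a=-4, c=M1/2=83/104, d=(M2−M1)/(6·2)=-49/312, b=Δ1−h1·(2M1+M2)/6=239/156
seg 2: a=1, c=M2/2=-15/104, d=(M3−M2)/(6·2)=-43/312, b=Δ2−h2·(2M2+M3)/6=443/156
seg 3: a=5, c=M3/2=-101/104, d=(M4−M3)/(6·3)=101/936, b=Δ3−h3·(2M3+M4)/6=95/156
t_q=2 → seg 1, τ=1; S=-4+239/156·τ+83/104·τ²+-49/312·τ³=-95/52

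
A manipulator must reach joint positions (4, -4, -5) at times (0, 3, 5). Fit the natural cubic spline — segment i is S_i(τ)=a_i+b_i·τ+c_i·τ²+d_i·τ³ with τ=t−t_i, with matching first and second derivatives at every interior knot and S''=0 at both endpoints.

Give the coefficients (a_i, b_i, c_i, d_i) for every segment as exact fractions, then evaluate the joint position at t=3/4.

  seg 0: a=4 b=-199/60 c=0 d=13/180
  seg 1: a=-4 b=-41/30 c=13/20 d=-13/120
S(3/4) = 395/256

Δ: Δ0=-8/3, Δ1=-1/2
row 1: diag=10, rhs=13; c'=1/5, d'=13/10
back: M1=13/10
M: M0=0, M1=13/10, M2=0
seg 0: a=4, c=M0/2=0, d=(M1−M0)/(6·3)=13/180, b=Δ0−h0·(2M0+M1)/6=-199/60
seg 1: a=-4, c=M1/2=13/20, d=(M2−M1)/(6·2)=-13/120, b=Δ1−h1·(2M1+M2)/6=-41/30
t_q=3/4 → seg 0, τ=3/4; S=4+-199/60·τ+0·τ²+13/180·τ³=395/256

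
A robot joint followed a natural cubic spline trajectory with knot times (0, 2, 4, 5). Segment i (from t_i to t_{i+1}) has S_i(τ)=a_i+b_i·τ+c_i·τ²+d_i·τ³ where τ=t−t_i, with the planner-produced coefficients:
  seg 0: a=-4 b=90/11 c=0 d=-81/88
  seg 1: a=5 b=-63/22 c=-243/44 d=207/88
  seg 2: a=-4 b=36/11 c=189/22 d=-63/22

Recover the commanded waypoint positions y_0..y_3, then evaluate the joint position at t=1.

y_0=-4 y_1=5 y_2=-4 y_3=5
S(1) = 287/88

y_0 = S_0(0) = a_0 = -4
y_1 = S_1(0) = a_1 = 5
y_2 = S_2(0) = a_2 = -4
y_3 = S_2(1) = 5
t_q=1 is in segment 0 (τ=1); S_0(τ)=287/88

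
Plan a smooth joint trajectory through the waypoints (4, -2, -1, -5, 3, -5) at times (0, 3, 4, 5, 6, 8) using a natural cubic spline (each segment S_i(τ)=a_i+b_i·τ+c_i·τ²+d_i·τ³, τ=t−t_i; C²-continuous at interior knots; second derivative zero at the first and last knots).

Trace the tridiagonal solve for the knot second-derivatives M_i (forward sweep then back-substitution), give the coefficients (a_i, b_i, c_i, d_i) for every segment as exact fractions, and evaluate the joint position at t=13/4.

  seg 0: a=4 b=-2701/665 c=0 d=457/1995
  seg 1: a=-2 b=1412/665 c=1371/665 d=-2118/665
  seg 2: a=-1 b=-440/133 c=-4983/665 d=4523/665
  seg 3: a=-5 b=1403/665 c=8586/665 d=-667/95
  seg 4: a=3 b=4568/665 c=-5421/665 d=1807/1330
S(13/4) = -29581/21280

Δ: Δ0=-2, Δ1=1, Δ2=-4, Δ3=8, Δ4=-4
row 1: diag=8, rhs=18; c'=1/8, d'=9/4
row 2: denom=4−1·1/8=31/8; d'=(-30−1·9/4)/(31/8)=-258/31
row 3: denom=4−1·8/31=116/31; d'=(72−1·-258/31)/(116/31)=1245/58
row 4: denom=6−1·31/116=665/116; d'=(-72−1·1245/58)/(665/116)=-10842/665
back: M4=-10842/665
back: M3=1245/58−31/116·-10842/665=17172/665
back: M2=-258/31−8/31·17172/665=-9966/665
back: M1=9/4−1/8·-9966/665=2742/665
M: M0=0, M1=2742/665, M2=-9966/665, M3=17172/665, M4=-10842/665, M5=0
seg 0: a=4, c=M0/2=0, d=(M1−M0)/(6·3)=457/1995, b=Δ0−h0·(2M0+M1)/6=-2701/665
seg 1: a=-2, c=M1/2=1371/665, d=(M2−M1)/(6·1)=-2118/665, b=Δ1−h1·(2M1+M2)/6=1412/665
seg 2: a=-1, c=M2/2=-4983/665, d=(M3−M2)/(6·1)=4523/665, b=Δ2−h2·(2M2+M3)/6=-440/133
seg 3: a=-5, c=M3/2=8586/665, d=(M4−M3)/(6·1)=-667/95, b=Δ3−h3·(2M3+M4)/6=1403/665
seg 4: a=3, c=M4/2=-5421/665, d=(M5−M4)/(6·2)=1807/1330, b=Δ4−h4·(2M4+M5)/6=4568/665
t_q=13/4 → seg 1, τ=1/4; S=-2+1412/665·τ+1371/665·τ²+-2118/665·τ³=-29581/21280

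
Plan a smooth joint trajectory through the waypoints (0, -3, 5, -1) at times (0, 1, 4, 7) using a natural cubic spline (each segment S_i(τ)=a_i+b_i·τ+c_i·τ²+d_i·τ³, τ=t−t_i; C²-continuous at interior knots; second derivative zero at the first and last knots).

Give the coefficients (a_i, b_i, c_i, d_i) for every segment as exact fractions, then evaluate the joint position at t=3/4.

  seg 0: a=0 b=-343/87 c=0 d=82/87
  seg 1: a=-3 b=-97/87 c=82/29 d=-409/783
  seg 2: a=5 b=152/87 c=-163/87 d=163/783
S(3/4) = -2375/928

Δ: Δ0=-3, Δ1=8/3, Δ2=-2
row 1: diag=8, rhs=34; c'=3/8, d'=17/4
row 2: denom=12−3·3/8=87/8; d'=(-28−3·17/4)/(87/8)=-326/87
back: M2=-326/87
back: M1=17/4−3/8·-326/87=164/29
M: M0=0, M1=164/29, M2=-326/87, M3=0
seg 0: a=0, c=M0/2=0, d=(M1−M0)/(6·1)=82/87, b=Δ0−h0·(2M0+M1)/6=-343/87
seg 1: a=-3, c=M1/2=82/29, d=(M2−M1)/(6·3)=-409/783, b=Δ1−h1·(2M1+M2)/6=-97/87
seg 2: a=5, c=M2/2=-163/87, d=(M3−M2)/(6·3)=163/783, b=Δ2−h2·(2M2+M3)/6=152/87
t_q=3/4 → seg 0, τ=3/4; S=0+-343/87·τ+0·τ²+82/87·τ³=-2375/928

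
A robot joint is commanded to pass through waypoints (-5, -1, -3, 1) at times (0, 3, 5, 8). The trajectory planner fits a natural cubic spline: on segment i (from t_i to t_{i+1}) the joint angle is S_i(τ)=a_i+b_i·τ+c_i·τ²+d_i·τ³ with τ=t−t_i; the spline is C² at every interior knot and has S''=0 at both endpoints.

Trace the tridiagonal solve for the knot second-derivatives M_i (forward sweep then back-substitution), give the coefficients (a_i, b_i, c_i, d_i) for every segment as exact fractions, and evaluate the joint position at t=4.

Δ: Δ0=4/3, Δ1=-1, Δ2=4/3
row 1: diag=10, rhs=-14; c'=1/5, d'=-7/5
row 2: denom=10−2·1/5=48/5; d'=(14−2·-7/5)/(48/5)=7/4
back: M2=7/4
back: M1=-7/5−1/5·7/4=-7/4
M: M0=0, M1=-7/4, M2=7/4, M3=0
seg 0: a=-5, c=M0/2=0, d=(M1−M0)/(6·3)=-7/72, b=Δ0−h0·(2M0+M1)/6=53/24
seg 1: a=-1, c=M1/2=-7/8, d=(M2−M1)/(6·2)=7/24, b=Δ1−h1·(2M1+M2)/6=-5/12
seg 2: a=-3, c=M2/2=7/8, d=(M3−M2)/(6·3)=-7/72, b=Δ2−h2·(2M2+M3)/6=-5/12
t_q=4 → seg 1, τ=1; S=-1+-5/12·τ+-7/8·τ²+7/24·τ³=-2

  seg 0: a=-5 b=53/24 c=0 d=-7/72
  seg 1: a=-1 b=-5/12 c=-7/8 d=7/24
  seg 2: a=-3 b=-5/12 c=7/8 d=-7/72
S(4) = -2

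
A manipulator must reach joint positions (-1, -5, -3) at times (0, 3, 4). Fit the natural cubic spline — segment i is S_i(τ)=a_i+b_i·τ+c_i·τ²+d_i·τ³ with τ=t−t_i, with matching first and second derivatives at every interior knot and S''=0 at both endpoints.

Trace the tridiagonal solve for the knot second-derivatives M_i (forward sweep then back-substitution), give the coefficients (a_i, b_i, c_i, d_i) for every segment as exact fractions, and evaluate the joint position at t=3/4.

Δ: Δ0=-4/3, Δ1=2
row 1: diag=8, rhs=20; c'=1/8, d'=5/2
back: M1=5/2
M: M0=0, M1=5/2, M2=0
seg 0: a=-1, c=M0/2=0, d=(M1−M0)/(6·3)=5/36, b=Δ0−h0·(2M0+M1)/6=-31/12
seg 1: a=-5, c=M1/2=5/4, d=(M2−M1)/(6·1)=-5/12, b=Δ1−h1·(2M1+M2)/6=7/6
t_q=3/4 → seg 0, τ=3/4; S=-1+-31/12·τ+0·τ²+5/36·τ³=-737/256

  seg 0: a=-1 b=-31/12 c=0 d=5/36
  seg 1: a=-5 b=7/6 c=5/4 d=-5/12
S(3/4) = -737/256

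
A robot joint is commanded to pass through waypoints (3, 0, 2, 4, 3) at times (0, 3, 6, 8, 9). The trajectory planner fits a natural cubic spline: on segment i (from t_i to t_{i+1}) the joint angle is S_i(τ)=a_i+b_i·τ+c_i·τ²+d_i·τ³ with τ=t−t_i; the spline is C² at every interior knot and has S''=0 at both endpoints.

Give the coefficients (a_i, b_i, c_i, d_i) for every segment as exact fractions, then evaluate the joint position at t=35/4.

  seg 0: a=3 b=-422/309 c=0 d=113/2781
  seg 1: a=0 b=-83/309 c=113/309 d=-50/2781
  seg 2: a=2 b=445/309 c=21/103 d=-131/618
  seg 3: a=4 b=-89/309 c=-110/103 d=110/309
S(35/4) = 10987/3296

Δ: Δ0=-1, Δ1=2/3, Δ2=1, Δ3=-1
row 1: diag=12, rhs=10; c'=1/4, d'=5/6
row 2: denom=10−3·1/4=37/4; d'=(2−3·5/6)/(37/4)=-2/37
row 3: denom=6−2·8/37=206/37; d'=(-12−2·-2/37)/(206/37)=-220/103
back: M3=-220/103
back: M2=-2/37−8/37·-220/103=42/103
back: M1=5/6−1/4·42/103=226/309
M: M0=0, M1=226/309, M2=42/103, M3=-220/103, M4=0
seg 0: a=3, c=M0/2=0, d=(M1−M0)/(6·3)=113/2781, b=Δ0−h0·(2M0+M1)/6=-422/309
seg 1: a=0, c=M1/2=113/309, d=(M2−M1)/(6·3)=-50/2781, b=Δ1−h1·(2M1+M2)/6=-83/309
seg 2: a=2, c=M2/2=21/103, d=(M3−M2)/(6·2)=-131/618, b=Δ2−h2·(2M2+M3)/6=445/309
seg 3: a=4, c=M3/2=-110/103, d=(M4−M3)/(6·1)=110/309, b=Δ3−h3·(2M3+M4)/6=-89/309
t_q=35/4 → seg 3, τ=3/4; S=4+-89/309·τ+-110/103·τ²+110/309·τ³=10987/3296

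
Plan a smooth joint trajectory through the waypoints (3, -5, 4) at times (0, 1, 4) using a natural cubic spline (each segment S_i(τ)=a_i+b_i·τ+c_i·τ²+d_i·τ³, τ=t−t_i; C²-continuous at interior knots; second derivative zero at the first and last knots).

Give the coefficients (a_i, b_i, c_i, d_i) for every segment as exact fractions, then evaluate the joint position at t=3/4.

  seg 0: a=3 b=-75/8 c=0 d=11/8
  seg 1: a=-5 b=-21/4 c=33/8 d=-11/24
S(3/4) = -1767/512

Δ: Δ0=-8, Δ1=3
row 1: diag=8, rhs=66; c'=3/8, d'=33/4
back: M1=33/4
M: M0=0, M1=33/4, M2=0
seg 0: a=3, c=M0/2=0, d=(M1−M0)/(6·1)=11/8, b=Δ0−h0·(2M0+M1)/6=-75/8
seg 1: a=-5, c=M1/2=33/8, d=(M2−M1)/(6·3)=-11/24, b=Δ1−h1·(2M1+M2)/6=-21/4
t_q=3/4 → seg 0, τ=3/4; S=3+-75/8·τ+0·τ²+11/8·τ³=-1767/512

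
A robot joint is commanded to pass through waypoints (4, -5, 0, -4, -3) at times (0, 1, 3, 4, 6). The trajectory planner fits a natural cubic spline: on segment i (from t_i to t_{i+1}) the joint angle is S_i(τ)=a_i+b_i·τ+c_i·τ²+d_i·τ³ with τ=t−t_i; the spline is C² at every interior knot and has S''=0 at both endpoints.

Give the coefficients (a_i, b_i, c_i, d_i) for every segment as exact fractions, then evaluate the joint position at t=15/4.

Δ: Δ0=-9, Δ1=5/2, Δ2=-4, Δ3=1/2
row 1: diag=6, rhs=69; c'=1/3, d'=23/2
row 2: denom=6−2·1/3=16/3; d'=(-39−2·23/2)/(16/3)=-93/8
row 3: denom=6−1·3/16=93/16; d'=(27−1·-93/8)/(93/16)=206/31
back: M3=206/31
back: M2=-93/8−3/16·206/31=-399/31
back: M1=23/2−1/3·-399/31=979/62
M: M0=0, M1=979/62, M2=-399/31, M3=206/31, M4=0
seg 0: a=4, c=M0/2=0, d=(M1−M0)/(6·1)=979/372, b=Δ0−h0·(2M0+M1)/6=-4327/372
seg 1: a=-5, c=M1/2=979/124, d=(M2−M1)/(6·2)=-1777/744, b=Δ1−h1·(2M1+M2)/6=-695/186
seg 2: a=0, c=M2/2=-399/62, d=(M3−M2)/(6·1)=605/186, b=Δ2−h2·(2M2+M3)/6=-76/93
seg 3: a=-4, c=M3/2=103/31, d=(M4−M3)/(6·2)=-103/186, b=Δ3−h3·(2M3+M4)/6=-731/186
t_q=15/4 → seg 2, τ=3/4; S=0+-76/93·τ+-399/62·τ²+605/186·τ³=-11351/3968

  seg 0: a=4 b=-4327/372 c=0 d=979/372
  seg 1: a=-5 b=-695/186 c=979/124 d=-1777/744
  seg 2: a=0 b=-76/93 c=-399/62 d=605/186
  seg 3: a=-4 b=-731/186 c=103/31 d=-103/186
S(15/4) = -11351/3968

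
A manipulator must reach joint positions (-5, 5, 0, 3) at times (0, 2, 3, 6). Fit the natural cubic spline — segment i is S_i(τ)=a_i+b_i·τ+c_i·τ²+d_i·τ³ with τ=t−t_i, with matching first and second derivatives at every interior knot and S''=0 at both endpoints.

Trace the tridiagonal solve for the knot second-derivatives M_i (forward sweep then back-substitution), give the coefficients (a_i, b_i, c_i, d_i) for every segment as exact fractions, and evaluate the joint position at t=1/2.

  seg 0: a=-5 b=407/47 c=0 d=-43/47
  seg 1: a=5 b=-109/47 c=-258/47 d=132/47
  seg 2: a=0 b=-229/47 c=138/47 d=-46/141
S(1/2) = -295/376

Δ: Δ0=5, Δ1=-5, Δ2=1
row 1: diag=6, rhs=-60; c'=1/6, d'=-10
row 2: denom=8−1·1/6=47/6; d'=(36−1·-10)/(47/6)=276/47
back: M2=276/47
back: M1=-10−1/6·276/47=-516/47
M: M0=0, M1=-516/47, M2=276/47, M3=0
seg 0: a=-5, c=M0/2=0, d=(M1−M0)/(6·2)=-43/47, b=Δ0−h0·(2M0+M1)/6=407/47
seg 1: a=5, c=M1/2=-258/47, d=(M2−M1)/(6·1)=132/47, b=Δ1−h1·(2M1+M2)/6=-109/47
seg 2: a=0, c=M2/2=138/47, d=(M3−M2)/(6·3)=-46/141, b=Δ2−h2·(2M2+M3)/6=-229/47
t_q=1/2 → seg 0, τ=1/2; S=-5+407/47·τ+0·τ²+-43/47·τ³=-295/376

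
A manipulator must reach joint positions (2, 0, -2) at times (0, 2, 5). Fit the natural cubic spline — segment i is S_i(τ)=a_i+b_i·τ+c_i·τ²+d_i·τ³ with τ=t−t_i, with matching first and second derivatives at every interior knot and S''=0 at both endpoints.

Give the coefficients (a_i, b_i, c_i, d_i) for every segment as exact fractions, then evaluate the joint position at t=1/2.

  seg 0: a=2 b=-16/15 c=0 d=1/60
  seg 1: a=0 b=-13/15 c=1/10 d=-1/90
S(1/2) = 47/32

Δ: Δ0=-1, Δ1=-2/3
row 1: diag=10, rhs=2; c'=3/10, d'=1/5
back: M1=1/5
M: M0=0, M1=1/5, M2=0
seg 0: a=2, c=M0/2=0, d=(M1−M0)/(6·2)=1/60, b=Δ0−h0·(2M0+M1)/6=-16/15
seg 1: a=0, c=M1/2=1/10, d=(M2−M1)/(6·3)=-1/90, b=Δ1−h1·(2M1+M2)/6=-13/15
t_q=1/2 → seg 0, τ=1/2; S=2+-16/15·τ+0·τ²+1/60·τ³=47/32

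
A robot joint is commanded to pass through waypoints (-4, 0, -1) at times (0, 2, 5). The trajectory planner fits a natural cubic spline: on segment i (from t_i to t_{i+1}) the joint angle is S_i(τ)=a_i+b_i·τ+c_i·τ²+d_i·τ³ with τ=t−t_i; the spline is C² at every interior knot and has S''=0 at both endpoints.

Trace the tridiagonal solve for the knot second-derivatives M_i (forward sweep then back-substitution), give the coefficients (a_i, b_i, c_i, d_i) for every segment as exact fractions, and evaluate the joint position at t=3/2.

Δ: Δ0=2, Δ1=-1/3
row 1: diag=10, rhs=-14; c'=3/10, d'=-7/5
back: M1=-7/5
M: M0=0, M1=-7/5, M2=0
seg 0: a=-4, c=M0/2=0, d=(M1−M0)/(6·2)=-7/60, b=Δ0−h0·(2M0+M1)/6=37/15
seg 1: a=0, c=M1/2=-7/10, d=(M2−M1)/(6·3)=7/90, b=Δ1−h1·(2M1+M2)/6=16/15
t_q=3/2 → seg 0, τ=3/2; S=-4+37/15·τ+0·τ²+-7/60·τ³=-111/160

  seg 0: a=-4 b=37/15 c=0 d=-7/60
  seg 1: a=0 b=16/15 c=-7/10 d=7/90
S(3/2) = -111/160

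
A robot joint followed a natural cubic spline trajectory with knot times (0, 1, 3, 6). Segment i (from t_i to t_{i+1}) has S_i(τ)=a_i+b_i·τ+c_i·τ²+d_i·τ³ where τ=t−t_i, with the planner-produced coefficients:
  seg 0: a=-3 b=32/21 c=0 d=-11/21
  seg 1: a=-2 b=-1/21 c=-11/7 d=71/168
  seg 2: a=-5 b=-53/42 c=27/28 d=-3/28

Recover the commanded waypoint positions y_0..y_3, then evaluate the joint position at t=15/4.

y_0=-3 y_1=-2 y_2=-5 y_3=-3
S(15/4) = -1395/256

y_0 = S_0(0) = a_0 = -3
y_1 = S_1(0) = a_1 = -2
y_2 = S_2(0) = a_2 = -5
y_3 = S_2(3) = -3
t_q=15/4 is in segment 2 (τ=3/4); S_2(τ)=-1395/256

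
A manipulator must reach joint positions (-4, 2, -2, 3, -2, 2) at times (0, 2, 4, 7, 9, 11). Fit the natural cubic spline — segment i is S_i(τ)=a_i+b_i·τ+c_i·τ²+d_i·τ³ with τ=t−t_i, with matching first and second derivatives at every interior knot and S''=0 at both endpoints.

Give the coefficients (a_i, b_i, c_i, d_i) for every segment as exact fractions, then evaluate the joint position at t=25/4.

Δ: Δ0=3, Δ1=-2, Δ2=5/3, Δ3=-5/2, Δ4=2
row 1: diag=8, rhs=-30; c'=1/4, d'=-15/4
row 2: denom=10−2·1/4=19/2; d'=(22−2·-15/4)/(19/2)=59/19
row 3: denom=10−3·6/19=172/19; d'=(-25−3·59/19)/(172/19)=-163/43
row 4: denom=8−2·19/86=325/43; d'=(27−2·-163/43)/(325/43)=1487/325
back: M4=1487/325
back: M3=-163/43−19/86·1487/325=-3121/650
back: M2=59/19−6/19·-3121/650=1502/325
back: M1=-15/4−1/4·1502/325=-6377/1300
M: M0=0, M1=-6377/1300, M2=1502/325, M3=-3121/650, M4=1487/325, M5=0
seg 0: a=-4, c=M0/2=0, d=(M1−M0)/(6·2)=-6377/15600, b=Δ0−h0·(2M0+M1)/6=18077/3900
seg 1: a=2, c=M1/2=-6377/2600, d=(M2−M1)/(6·2)=2477/3120, b=Δ1−h1·(2M1+M2)/6=-527/1950
seg 2: a=-2, c=M2/2=751/325, d=(M3−M2)/(6·3)=-245/468, b=Δ2−h2·(2M2+M3)/6=-2161/3900
seg 3: a=3, c=M3/2=-3121/1300, d=(M4−M3)/(6·2)=1219/1560, b=Δ3−h3·(2M3+M4)/6=-1607/1950
seg 4: a=-2, c=M4/2=1487/650, d=(M5−M4)/(6·2)=-1487/3900, b=Δ4−h4·(2M4+M5)/6=-1024/975
t_q=25/4 → seg 2, τ=9/4; S=-2+-2161/3900·τ+751/325·τ²+-245/468·τ³=207043/83200

  seg 0: a=-4 b=18077/3900 c=0 d=-6377/15600
  seg 1: a=2 b=-527/1950 c=-6377/2600 d=2477/3120
  seg 2: a=-2 b=-2161/3900 c=751/325 d=-245/468
  seg 3: a=3 b=-1607/1950 c=-3121/1300 d=1219/1560
  seg 4: a=-2 b=-1024/975 c=1487/650 d=-1487/3900
S(25/4) = 207043/83200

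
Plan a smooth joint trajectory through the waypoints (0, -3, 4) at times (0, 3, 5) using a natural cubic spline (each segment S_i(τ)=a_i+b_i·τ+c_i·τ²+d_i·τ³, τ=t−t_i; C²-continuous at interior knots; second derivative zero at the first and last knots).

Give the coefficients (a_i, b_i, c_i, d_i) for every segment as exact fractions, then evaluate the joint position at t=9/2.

Δ: Δ0=-1, Δ1=7/2
row 1: diag=10, rhs=27; c'=1/5, d'=27/10
back: M1=27/10
M: M0=0, M1=27/10, M2=0
seg 0: a=0, c=M0/2=0, d=(M1−M0)/(6·3)=3/20, b=Δ0−h0·(2M0+M1)/6=-47/20
seg 1: a=-3, c=M1/2=27/20, d=(M2−M1)/(6·2)=-9/40, b=Δ1−h1·(2M1+M2)/6=17/10
t_q=9/2 → seg 1, τ=3/2; S=-3+17/10·τ+27/20·τ²+-9/40·τ³=117/64

  seg 0: a=0 b=-47/20 c=0 d=3/20
  seg 1: a=-3 b=17/10 c=27/20 d=-9/40
S(9/2) = 117/64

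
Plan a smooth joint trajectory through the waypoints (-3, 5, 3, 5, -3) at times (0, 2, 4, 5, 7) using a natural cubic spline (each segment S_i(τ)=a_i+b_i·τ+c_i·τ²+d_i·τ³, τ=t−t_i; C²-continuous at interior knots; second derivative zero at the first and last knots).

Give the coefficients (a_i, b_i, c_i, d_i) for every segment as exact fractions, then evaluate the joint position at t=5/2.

Δ: Δ0=4, Δ1=-1, Δ2=2, Δ3=-4
row 1: diag=8, rhs=-30; c'=1/4, d'=-15/4
row 2: denom=6−2·1/4=11/2; d'=(18−2·-15/4)/(11/2)=51/11
row 3: denom=6−1·2/11=64/11; d'=(-36−1·51/11)/(64/11)=-447/64
back: M3=-447/64
back: M2=51/11−2/11·-447/64=189/32
back: M1=-15/4−1/4·189/32=-669/128
M: M0=0, M1=-669/128, M2=189/32, M3=-447/64, M4=0
seg 0: a=-3, c=M0/2=0, d=(M1−M0)/(6·2)=-223/512, b=Δ0−h0·(2M0+M1)/6=735/128
seg 1: a=5, c=M1/2=-669/256, d=(M2−M1)/(6·2)=475/512, b=Δ1−h1·(2M1+M2)/6=33/64
seg 2: a=3, c=M2/2=189/64, d=(M3−M2)/(6·1)=-275/128, b=Δ2−h2·(2M2+M3)/6=153/128
seg 3: a=5, c=M3/2=-447/128, d=(M4−M3)/(6·2)=149/256, b=Δ3−h3·(2M3+M4)/6=21/32
t_q=5/2 → seg 1, τ=1/2; S=5+33/64·τ+-669/256·τ²+475/512·τ³=19335/4096

  seg 0: a=-3 b=735/128 c=0 d=-223/512
  seg 1: a=5 b=33/64 c=-669/256 d=475/512
  seg 2: a=3 b=153/128 c=189/64 d=-275/128
  seg 3: a=5 b=21/32 c=-447/128 d=149/256
S(5/2) = 19335/4096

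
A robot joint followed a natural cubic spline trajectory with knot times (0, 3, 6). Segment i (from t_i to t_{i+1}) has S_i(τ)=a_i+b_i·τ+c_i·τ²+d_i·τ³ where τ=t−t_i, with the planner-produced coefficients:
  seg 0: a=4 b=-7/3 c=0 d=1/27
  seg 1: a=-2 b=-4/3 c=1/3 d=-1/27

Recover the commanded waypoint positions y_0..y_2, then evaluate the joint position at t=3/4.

y_0=4 y_1=-2 y_2=-4
S(3/4) = 145/64

y_0 = S_0(0) = a_0 = 4
y_1 = S_1(0) = a_1 = -2
y_2 = S_1(3) = -4
t_q=3/4 is in segment 0 (τ=3/4); S_0(τ)=145/64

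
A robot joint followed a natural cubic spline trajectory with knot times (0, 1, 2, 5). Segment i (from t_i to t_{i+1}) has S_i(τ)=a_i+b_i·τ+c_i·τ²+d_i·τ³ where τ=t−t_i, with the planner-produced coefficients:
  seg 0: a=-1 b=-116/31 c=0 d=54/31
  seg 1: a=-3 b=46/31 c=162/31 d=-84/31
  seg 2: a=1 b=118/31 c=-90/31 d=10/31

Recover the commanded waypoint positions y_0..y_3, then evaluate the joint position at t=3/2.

y_0=-1 y_1=-3 y_2=1 y_3=-5
S(3/2) = -40/31

y_0 = S_0(0) = a_0 = -1
y_1 = S_1(0) = a_1 = -3
y_2 = S_2(0) = a_2 = 1
y_3 = S_2(3) = -5
t_q=3/2 is in segment 1 (τ=1/2); S_1(τ)=-40/31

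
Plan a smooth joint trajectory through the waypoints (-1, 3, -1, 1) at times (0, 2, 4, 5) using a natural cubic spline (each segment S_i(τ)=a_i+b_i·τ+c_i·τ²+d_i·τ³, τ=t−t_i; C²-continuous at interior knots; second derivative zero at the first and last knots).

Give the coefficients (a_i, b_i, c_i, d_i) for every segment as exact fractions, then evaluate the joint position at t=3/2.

  seg 0: a=-1 b=38/11 c=0 d=-4/11
  seg 1: a=3 b=-10/11 c=-24/11 d=9/11
  seg 2: a=-1 b=2/11 c=30/11 d=-10/11
S(3/2) = 65/22

Δ: Δ0=2, Δ1=-2, Δ2=2
row 1: diag=8, rhs=-24; c'=1/4, d'=-3
row 2: denom=6−2·1/4=11/2; d'=(24−2·-3)/(11/2)=60/11
back: M2=60/11
back: M1=-3−1/4·60/11=-48/11
M: M0=0, M1=-48/11, M2=60/11, M3=0
seg 0: a=-1, c=M0/2=0, d=(M1−M0)/(6·2)=-4/11, b=Δ0−h0·(2M0+M1)/6=38/11
seg 1: a=3, c=M1/2=-24/11, d=(M2−M1)/(6·2)=9/11, b=Δ1−h1·(2M1+M2)/6=-10/11
seg 2: a=-1, c=M2/2=30/11, d=(M3−M2)/(6·1)=-10/11, b=Δ2−h2·(2M2+M3)/6=2/11
t_q=3/2 → seg 0, τ=3/2; S=-1+38/11·τ+0·τ²+-4/11·τ³=65/22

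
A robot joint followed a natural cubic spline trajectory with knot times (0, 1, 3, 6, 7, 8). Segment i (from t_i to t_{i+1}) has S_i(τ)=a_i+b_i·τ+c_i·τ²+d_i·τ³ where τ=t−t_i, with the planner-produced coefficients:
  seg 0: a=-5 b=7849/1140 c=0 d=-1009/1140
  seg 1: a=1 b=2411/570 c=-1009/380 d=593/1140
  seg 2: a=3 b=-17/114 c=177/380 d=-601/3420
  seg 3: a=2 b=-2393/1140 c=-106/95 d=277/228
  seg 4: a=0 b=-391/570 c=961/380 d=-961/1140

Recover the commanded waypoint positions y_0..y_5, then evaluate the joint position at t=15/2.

y_0=-5 y_1=1 y_2=3 y_3=2 y_4=0 y_5=1
S(15/2) = 559/3040

y_0 = S_0(0) = a_0 = -5
y_1 = S_1(0) = a_1 = 1
y_2 = S_2(0) = a_2 = 3
y_3 = S_3(0) = a_3 = 2
y_4 = S_4(0) = a_4 = 0
y_5 = S_4(1) = 1
t_q=15/2 is in segment 4 (τ=1/2); S_4(τ)=559/3040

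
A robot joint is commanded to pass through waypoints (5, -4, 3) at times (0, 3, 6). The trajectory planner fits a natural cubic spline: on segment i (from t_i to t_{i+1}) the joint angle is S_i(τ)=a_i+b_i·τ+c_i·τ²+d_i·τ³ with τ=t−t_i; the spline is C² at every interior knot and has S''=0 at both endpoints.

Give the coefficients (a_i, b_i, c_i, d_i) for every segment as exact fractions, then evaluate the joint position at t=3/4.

  seg 0: a=5 b=-13/3 c=0 d=4/27
  seg 1: a=-4 b=-1/3 c=4/3 d=-4/27
S(3/4) = 29/16

Δ: Δ0=-3, Δ1=7/3
row 1: diag=12, rhs=32; c'=1/4, d'=8/3
back: M1=8/3
M: M0=0, M1=8/3, M2=0
seg 0: a=5, c=M0/2=0, d=(M1−M0)/(6·3)=4/27, b=Δ0−h0·(2M0+M1)/6=-13/3
seg 1: a=-4, c=M1/2=4/3, d=(M2−M1)/(6·3)=-4/27, b=Δ1−h1·(2M1+M2)/6=-1/3
t_q=3/4 → seg 0, τ=3/4; S=5+-13/3·τ+0·τ²+4/27·τ³=29/16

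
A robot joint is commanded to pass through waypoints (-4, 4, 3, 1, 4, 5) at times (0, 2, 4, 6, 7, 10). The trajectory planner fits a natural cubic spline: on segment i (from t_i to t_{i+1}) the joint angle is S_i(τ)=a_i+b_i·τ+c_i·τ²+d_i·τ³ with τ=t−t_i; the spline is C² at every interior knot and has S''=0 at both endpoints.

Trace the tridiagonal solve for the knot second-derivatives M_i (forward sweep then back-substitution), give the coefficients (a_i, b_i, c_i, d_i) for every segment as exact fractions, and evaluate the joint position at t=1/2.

  seg 0: a=-4 b=19471/3846 c=0 d=-4087/15384
  seg 1: a=4 b=3605/1923 c=-4087/2564 d=391/1923
  seg 2: a=3 b=-3964/1923 c=-959/2564 d=6959/15384
  seg 3: a=1 b=7195/3846 c=1500/641 d=-4657/3846
  seg 4: a=4 b=5612/1923 c=-1657/1282 d=1657/11538
S(1/2) = -61613/41024

Δ: Δ0=4, Δ1=-1/2, Δ2=-1, Δ3=3, Δ4=1/3
row 1: diag=8, rhs=-27; c'=1/4, d'=-27/8
row 2: denom=8−2·1/4=15/2; d'=(-3−2·-27/8)/(15/2)=1/2
row 3: denom=6−2·4/15=82/15; d'=(24−2·1/2)/(82/15)=345/82
row 4: denom=8−1·15/82=641/82; d'=(-16−1·345/82)/(641/82)=-1657/641
back: M4=-1657/641
back: M3=345/82−15/82·-1657/641=3000/641
back: M2=1/2−4/15·3000/641=-959/1282
back: M1=-27/8−1/4·-959/1282=-4087/1282
M: M0=0, M1=-4087/1282, M2=-959/1282, M3=3000/641, M4=-1657/641, M5=0
seg 0: a=-4, c=M0/2=0, d=(M1−M0)/(6·2)=-4087/15384, b=Δ0−h0·(2M0+M1)/6=19471/3846
seg 1: a=4, c=M1/2=-4087/2564, d=(M2−M1)/(6·2)=391/1923, b=Δ1−h1·(2M1+M2)/6=3605/1923
seg 2: a=3, c=M2/2=-959/2564, d=(M3−M2)/(6·2)=6959/15384, b=Δ2−h2·(2M2+M3)/6=-3964/1923
seg 3: a=1, c=M3/2=1500/641, d=(M4−M3)/(6·1)=-4657/3846, b=Δ3−h3·(2M3+M4)/6=7195/3846
seg 4: a=4, c=M4/2=-1657/1282, d=(M5−M4)/(6·3)=1657/11538, b=Δ4−h4·(2M4+M5)/6=5612/1923
t_q=1/2 → seg 0, τ=1/2; S=-4+19471/3846·τ+0·τ²+-4087/15384·τ³=-61613/41024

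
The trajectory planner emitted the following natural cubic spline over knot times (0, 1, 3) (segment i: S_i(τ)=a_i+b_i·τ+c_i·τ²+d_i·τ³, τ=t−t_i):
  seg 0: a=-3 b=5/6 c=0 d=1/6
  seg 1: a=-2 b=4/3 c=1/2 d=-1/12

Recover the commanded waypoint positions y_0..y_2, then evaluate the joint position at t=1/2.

y_0 = S_0(0) = a_0 = -3
y_1 = S_1(0) = a_1 = -2
y_2 = S_1(2) = 2
t_q=1/2 is in segment 0 (τ=1/2); S_0(τ)=-41/16

y_0=-3 y_1=-2 y_2=2
S(1/2) = -41/16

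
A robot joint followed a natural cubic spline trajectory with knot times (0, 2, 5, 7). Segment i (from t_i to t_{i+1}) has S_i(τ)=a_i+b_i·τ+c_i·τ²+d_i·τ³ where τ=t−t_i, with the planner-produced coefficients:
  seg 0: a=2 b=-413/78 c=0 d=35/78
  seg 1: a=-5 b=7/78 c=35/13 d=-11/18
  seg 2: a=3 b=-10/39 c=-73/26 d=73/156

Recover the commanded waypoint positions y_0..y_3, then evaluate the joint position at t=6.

y_0=2 y_1=-5 y_2=3 y_3=-5
S(6) = 21/52

y_0 = S_0(0) = a_0 = 2
y_1 = S_1(0) = a_1 = -5
y_2 = S_2(0) = a_2 = 3
y_3 = S_2(2) = -5
t_q=6 is in segment 2 (τ=1); S_2(τ)=21/52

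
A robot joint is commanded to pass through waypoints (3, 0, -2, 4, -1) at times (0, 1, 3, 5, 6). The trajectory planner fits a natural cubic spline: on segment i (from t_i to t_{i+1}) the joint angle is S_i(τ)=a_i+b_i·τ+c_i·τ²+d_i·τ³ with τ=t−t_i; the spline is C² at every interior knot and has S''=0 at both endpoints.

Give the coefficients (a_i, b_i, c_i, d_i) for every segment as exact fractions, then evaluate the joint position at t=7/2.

Δ: Δ0=-3, Δ1=-1, Δ2=3, Δ3=-5
row 1: diag=6, rhs=12; c'=1/3, d'=2
row 2: denom=8−2·1/3=22/3; d'=(24−2·2)/(22/3)=30/11
row 3: denom=6−2·3/11=60/11; d'=(-48−2·30/11)/(60/11)=-49/5
back: M3=-49/5
back: M2=30/11−3/11·-49/5=27/5
back: M1=2−1/3·27/5=1/5
M: M0=0, M1=1/5, M2=27/5, M3=-49/5, M4=0
seg 0: a=3, c=M0/2=0, d=(M1−M0)/(6·1)=1/30, b=Δ0−h0·(2M0+M1)/6=-91/30
seg 1: a=0, c=M1/2=1/10, d=(M2−M1)/(6·2)=13/30, b=Δ1−h1·(2M1+M2)/6=-44/15
seg 2: a=-2, c=M2/2=27/10, d=(M3−M2)/(6·2)=-19/15, b=Δ2−h2·(2M2+M3)/6=8/3
seg 3: a=4, c=M3/2=-49/10, d=(M4−M3)/(6·1)=49/30, b=Δ3−h3·(2M3+M4)/6=-26/15
t_q=7/2 → seg 2, τ=1/2; S=-2+8/3·τ+27/10·τ²+-19/15·τ³=-3/20

  seg 0: a=3 b=-91/30 c=0 d=1/30
  seg 1: a=0 b=-44/15 c=1/10 d=13/30
  seg 2: a=-2 b=8/3 c=27/10 d=-19/15
  seg 3: a=4 b=-26/15 c=-49/10 d=49/30
S(7/2) = -3/20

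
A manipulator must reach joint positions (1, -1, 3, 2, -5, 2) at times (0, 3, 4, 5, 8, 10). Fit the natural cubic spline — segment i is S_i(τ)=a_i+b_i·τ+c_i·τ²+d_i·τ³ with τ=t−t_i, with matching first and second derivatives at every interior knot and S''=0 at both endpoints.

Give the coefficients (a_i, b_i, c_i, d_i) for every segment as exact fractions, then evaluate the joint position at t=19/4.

Δ: Δ0=-2/3, Δ1=4, Δ2=-1, Δ3=-7/3, Δ4=7/2
row 1: diag=8, rhs=28; c'=1/8, d'=7/2
row 2: denom=4−1·1/8=31/8; d'=(-30−1·7/2)/(31/8)=-268/31
row 3: denom=8−1·8/31=240/31; d'=(-8−1·-268/31)/(240/31)=1/12
row 4: denom=10−3·31/80=707/80; d'=(35−3·1/12)/(707/80)=2780/707
back: M4=2780/707
back: M3=1/12−31/80·2780/707=-3055/2121
back: M2=-268/31−8/31·-3055/2121=-17548/2121
back: M1=7/2−1/8·-17548/2121=9617/2121
M: M0=0, M1=9617/2121, M2=-17548/2121, M3=-3055/2121, M4=2780/707, M5=0
seg 0: a=1, c=M0/2=0, d=(M1−M0)/(6·3)=9617/38178, b=Δ0−h0·(2M0+M1)/6=-12445/4242
seg 1: a=-1, c=M1/2=9617/4242, d=(M2−M1)/(6·1)=-9055/4242, b=Δ1−h1·(2M1+M2)/6=8203/2121
seg 2: a=3, c=M2/2=-8774/2121, d=(M3−M2)/(6·1)=4831/4242, b=Δ2−h2·(2M2+M3)/6=2825/1414
seg 3: a=2, c=M3/2=-3055/4242, d=(M4−M3)/(6·3)=11395/38178, b=Δ3−h3·(2M3+M4)/6=-6064/2121
seg 4: a=-5, c=M4/2=1390/707, d=(M5−M4)/(6·2)=-695/2121, b=Δ4−h4·(2M4+M5)/6=3727/4242
t_q=19/4 → seg 2, τ=3/4; S=3+2825/1414·τ+-8774/2121·τ²+4831/4242·τ³=239991/90496

  seg 0: a=1 b=-12445/4242 c=0 d=9617/38178
  seg 1: a=-1 b=8203/2121 c=9617/4242 d=-9055/4242
  seg 2: a=3 b=2825/1414 c=-8774/2121 d=4831/4242
  seg 3: a=2 b=-6064/2121 c=-3055/4242 d=11395/38178
  seg 4: a=-5 b=3727/4242 c=1390/707 d=-695/2121
S(19/4) = 239991/90496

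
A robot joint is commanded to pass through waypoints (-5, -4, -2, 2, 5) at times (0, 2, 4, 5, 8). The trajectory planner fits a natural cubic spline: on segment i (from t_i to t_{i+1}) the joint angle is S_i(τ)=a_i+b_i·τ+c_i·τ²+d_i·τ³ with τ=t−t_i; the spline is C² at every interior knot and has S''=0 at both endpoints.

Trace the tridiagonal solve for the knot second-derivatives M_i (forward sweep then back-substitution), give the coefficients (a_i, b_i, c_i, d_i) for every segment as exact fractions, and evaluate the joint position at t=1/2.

  seg 0: a=-5 b=233/344 c=0 d=-61/1376
  seg 1: a=-4 b=25/172 c=-183/688 d=477/1376
  seg 2: a=-2 b=1115/344 c=78/43 d=-363/344
  seg 3: a=2 b=637/172 c=-465/344 d=155/1032
S(1/2) = -51373/11008

Δ: Δ0=1/2, Δ1=1, Δ2=4, Δ3=1
row 1: diag=8, rhs=3; c'=1/4, d'=3/8
row 2: denom=6−2·1/4=11/2; d'=(18−2·3/8)/(11/2)=69/22
row 3: denom=8−1·2/11=86/11; d'=(-18−1·69/22)/(86/11)=-465/172
back: M3=-465/172
back: M2=69/22−2/11·-465/172=156/43
back: M1=3/8−1/4·156/43=-183/344
M: M0=0, M1=-183/344, M2=156/43, M3=-465/172, M4=0
seg 0: a=-5, c=M0/2=0, d=(M1−M0)/(6·2)=-61/1376, b=Δ0−h0·(2M0+M1)/6=233/344
seg 1: a=-4, c=M1/2=-183/688, d=(M2−M1)/(6·2)=477/1376, b=Δ1−h1·(2M1+M2)/6=25/172
seg 2: a=-2, c=M2/2=78/43, d=(M3−M2)/(6·1)=-363/344, b=Δ2−h2·(2M2+M3)/6=1115/344
seg 3: a=2, c=M3/2=-465/344, d=(M4−M3)/(6·3)=155/1032, b=Δ3−h3·(2M3+M4)/6=637/172
t_q=1/2 → seg 0, τ=1/2; S=-5+233/344·τ+0·τ²+-61/1376·τ³=-51373/11008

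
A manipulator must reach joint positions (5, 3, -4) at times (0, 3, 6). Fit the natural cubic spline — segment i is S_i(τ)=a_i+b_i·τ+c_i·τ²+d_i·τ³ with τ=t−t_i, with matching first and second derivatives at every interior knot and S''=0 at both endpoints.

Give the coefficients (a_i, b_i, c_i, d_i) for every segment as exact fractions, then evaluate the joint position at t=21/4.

  seg 0: a=5 b=-1/4 c=0 d=-5/108
  seg 1: a=3 b=-3/2 c=-5/12 d=5/108
S(21/4) = -501/256

Δ: Δ0=-2/3, Δ1=-7/3
row 1: diag=12, rhs=-10; c'=1/4, d'=-5/6
back: M1=-5/6
M: M0=0, M1=-5/6, M2=0
seg 0: a=5, c=M0/2=0, d=(M1−M0)/(6·3)=-5/108, b=Δ0−h0·(2M0+M1)/6=-1/4
seg 1: a=3, c=M1/2=-5/12, d=(M2−M1)/(6·3)=5/108, b=Δ1−h1·(2M1+M2)/6=-3/2
t_q=21/4 → seg 1, τ=9/4; S=3+-3/2·τ+-5/12·τ²+5/108·τ³=-501/256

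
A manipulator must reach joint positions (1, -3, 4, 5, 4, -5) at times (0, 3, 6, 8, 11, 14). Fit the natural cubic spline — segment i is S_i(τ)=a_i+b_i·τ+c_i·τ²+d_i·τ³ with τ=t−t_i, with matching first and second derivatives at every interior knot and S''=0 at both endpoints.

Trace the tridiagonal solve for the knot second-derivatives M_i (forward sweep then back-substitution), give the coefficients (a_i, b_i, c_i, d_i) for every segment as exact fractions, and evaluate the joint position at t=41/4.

  seg 0: a=1 b=-1295/522 c=0 d=599/4698
  seg 1: a=-3 b=251/261 c=599/522 d=-1081/4698
  seg 2: a=4 b=853/522 c=-241/261 d=31/174
  seg 3: a=5 b=41/522 c=38/261 d=-443/4698
  seg 4: a=4 b=-416/261 c=-367/522 d=367/4698
S(41/4) = 17965/3712

Δ: Δ0=-4/3, Δ1=7/3, Δ2=1/2, Δ3=-1/3, Δ4=-3
row 1: diag=12, rhs=22; c'=1/4, d'=11/6
row 2: denom=10−3·1/4=37/4; d'=(-11−3·11/6)/(37/4)=-66/37
row 3: denom=10−2·8/37=354/37; d'=(-5−2·-66/37)/(354/37)=-53/354
row 4: denom=12−3·37/118=1305/118; d'=(-16−3·-53/354)/(1305/118)=-367/261
back: M4=-367/261
back: M3=-53/354−37/118·-367/261=76/261
back: M2=-66/37−8/37·76/261=-482/261
back: M1=11/6−1/4·-482/261=599/261
M: M0=0, M1=599/261, M2=-482/261, M3=76/261, M4=-367/261, M5=0
seg 0: a=1, c=M0/2=0, d=(M1−M0)/(6·3)=599/4698, b=Δ0−h0·(2M0+M1)/6=-1295/522
seg 1: a=-3, c=M1/2=599/522, d=(M2−M1)/(6·3)=-1081/4698, b=Δ1−h1·(2M1+M2)/6=251/261
seg 2: a=4, c=M2/2=-241/261, d=(M3−M2)/(6·2)=31/174, b=Δ2−h2·(2M2+M3)/6=853/522
seg 3: a=5, c=M3/2=38/261, d=(M4−M3)/(6·3)=-443/4698, b=Δ3−h3·(2M3+M4)/6=41/522
seg 4: a=4, c=M4/2=-367/522, d=(M5−M4)/(6·3)=367/4698, b=Δ4−h4·(2M4+M5)/6=-416/261
t_q=41/4 → seg 3, τ=9/4; S=5+41/522·τ+38/261·τ²+-443/4698·τ³=17965/3712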